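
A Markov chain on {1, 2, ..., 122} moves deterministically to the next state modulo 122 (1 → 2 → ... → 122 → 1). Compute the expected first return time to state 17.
E[T_17 | X_0 = 17] = 122

The chain cycles deterministically, so starting at state 17 it returns in exactly 122 steps. Equivalently, the stationary distribution is uniform π_j = 1/122 for every state j, so by Kac's formula E[T_17] = 1/π_17 = 122.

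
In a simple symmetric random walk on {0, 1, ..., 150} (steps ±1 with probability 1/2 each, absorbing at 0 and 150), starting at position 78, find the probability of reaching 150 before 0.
P(hit 150 before 0) = 78/150 = 13/25

Let u_k = P(hit 150 before 0 | start at k). Then u_0 = 0, u_150 = 1, and u_k = u_{k-1}/2 + u_{k+1}/2 for 1 ≤ k ≤ 149. This harmonic recurrence is solved by u_k = k/150, giving u_78 = 78/150 = 13/25.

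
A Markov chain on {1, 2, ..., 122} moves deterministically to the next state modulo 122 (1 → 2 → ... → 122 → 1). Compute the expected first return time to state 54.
E[T_54 | X_0 = 54] = 122

The chain cycles deterministically, so starting at state 54 it returns in exactly 122 steps. Equivalently, the stationary distribution is uniform π_j = 1/122 for every state j, so by Kac's formula E[T_54] = 1/π_54 = 122.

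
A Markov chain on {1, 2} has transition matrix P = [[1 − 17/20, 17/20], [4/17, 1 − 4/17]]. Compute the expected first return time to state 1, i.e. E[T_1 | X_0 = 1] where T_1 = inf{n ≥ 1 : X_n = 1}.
E[T_1 | X_0 = 1] = 1/π_1 = 369/80

For an irreducible recurrent Markov chain with stationary distribution π, E[T_i | X_0 = i] = 1/π_i (Kac's formula). Here π_1 = (4/17)/(17/20 + 4/17) = (4/17)/(369/340) = 80/369, so E[T_1 | X_0 = 1] = 1/π_1 = (17/20 + 4/17)/(4/17) = (369/340)/(4/17) = 369/80.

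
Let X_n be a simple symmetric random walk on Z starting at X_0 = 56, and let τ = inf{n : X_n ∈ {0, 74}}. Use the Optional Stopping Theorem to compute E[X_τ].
E[X_τ] = 56

X_n is a martingale and τ is a bounded-mean stopping time (indeed τ is finite a.s. with bounded expectation since the walk is in a bounded region). By the OST, E[X_τ] = E[X_0] = 56. Equivalently: E[X_τ] = 74 · P(hit 74 first) + 0 · P(hit 0 first) = 74 · (56/74) = 56.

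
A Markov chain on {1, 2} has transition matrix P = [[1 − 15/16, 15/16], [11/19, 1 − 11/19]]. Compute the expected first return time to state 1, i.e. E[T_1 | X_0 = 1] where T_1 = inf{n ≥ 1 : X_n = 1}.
E[T_1 | X_0 = 1] = 1/π_1 = 461/176

For an irreducible recurrent Markov chain with stationary distribution π, E[T_i | X_0 = i] = 1/π_i (Kac's formula). Here π_1 = (11/19)/(15/16 + 11/19) = (11/19)/(461/304) = 176/461, so E[T_1 | X_0 = 1] = 1/π_1 = (15/16 + 11/19)/(11/19) = (461/304)/(11/19) = 461/176.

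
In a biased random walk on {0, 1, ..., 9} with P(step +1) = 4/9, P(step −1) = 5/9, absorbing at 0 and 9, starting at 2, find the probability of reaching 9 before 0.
P(hit 9 before 0) = (1 − (5/4)^2) / (1 − (5/4)^9) = 147456/1690981

Let u_k denote P(reach 9 before 0 | start at k). Boundary: u_0 = 0, u_9 = 1. Recurrence: u_k = 4/9·u_{k+1} + 5/9·u_{k-1} for 1 ≤ k ≤ 8. Try u_k = A + B·r^k with r = q/p = (5/9)/(4/9) = 5/4. Substitution satisfies the recurrence; boundary conditions give:
  u_k = (1 − r^k) / (1 − r^N) = (1 − (5/4)^2) / (1 − (5/4)^9) = 147456/1690981.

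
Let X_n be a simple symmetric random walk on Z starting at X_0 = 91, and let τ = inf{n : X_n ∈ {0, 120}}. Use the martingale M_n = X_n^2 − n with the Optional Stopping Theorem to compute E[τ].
E[τ] = 2639

M_n = X_n^2 − n is a martingale (since E[X_{n+1}^2 | F_n] = X_n^2 + 1). By OST (τ has finite mean in a bounded region), E[M_τ] = E[M_0] = X_0^2 − 0 = 91^2 = 8281. Also E[M_τ] = E[X_τ^2] − E[τ]. The walk exits at 0 or 120, with P(hit 120 first) = 91/120, so E[X_τ^2] = 120^2 · 91/120 + 0 = 10920. Thus E[τ] = E[X_τ^2] − E[M_τ] = 10920 − 8281 = 2639 = 91(120 − 91) = 2639.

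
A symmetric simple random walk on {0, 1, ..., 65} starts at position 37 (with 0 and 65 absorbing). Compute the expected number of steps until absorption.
E[τ | X_0 = 37] = 1036

Let v_k = E[τ | X_0 = k]. Boundary: v_0 = v_65 = 0. Recurrence: v_k = 1 + (v_{k-1} + v_{k+1})/2 for 1 ≤ k ≤ 64. The particular solution to v_k − (v_{k-1} + v_{k+1})/2 = 1 is v_k = −k^2. Adding homogeneous solution A + B k and matching boundaries gives v_k = k (65 − k). Substituting k = 37: v_37 = 37 · 28 = 1036.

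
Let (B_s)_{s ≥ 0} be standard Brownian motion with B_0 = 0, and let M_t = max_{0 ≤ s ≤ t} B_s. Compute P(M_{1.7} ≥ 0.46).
P(M_{1.7} ≥ 0.46) = 2·P(B_{1.7} ≥ 0.46) = 2(1 − Φ(0.46/√1.7)) ≈ 0.7242

By the reflection principle for Brownian motion, P(M_t ≥ a) = 2 · P(B_t ≥ a) for a ≥ 0. Since B_t ~ N(0, t), P(B_t ≥ 0.46) = 1 − Φ(0.46/√t) = 1 − Φ(0.46/√1.7) = 1 − Φ(0.3528). So
  P(M_{1.7} ≥ 0.46) = 2(1 − Φ(0.3528)) ≈ 0.7242.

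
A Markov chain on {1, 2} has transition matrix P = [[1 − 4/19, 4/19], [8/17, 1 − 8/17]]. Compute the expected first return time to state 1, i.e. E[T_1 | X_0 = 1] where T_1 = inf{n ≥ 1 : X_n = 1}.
E[T_1 | X_0 = 1] = 1/π_1 = 55/38

For an irreducible recurrent Markov chain with stationary distribution π, E[T_i | X_0 = i] = 1/π_i (Kac's formula). Here π_1 = (8/17)/(4/19 + 8/17) = (8/17)/(220/323) = 38/55, so E[T_1 | X_0 = 1] = 1/π_1 = (4/19 + 8/17)/(8/17) = (220/323)/(8/17) = 55/38.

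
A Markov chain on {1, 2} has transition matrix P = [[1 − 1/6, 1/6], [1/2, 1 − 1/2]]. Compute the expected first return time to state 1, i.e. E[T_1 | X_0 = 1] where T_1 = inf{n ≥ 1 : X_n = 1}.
E[T_1 | X_0 = 1] = 1/π_1 = 4/3

For an irreducible recurrent Markov chain with stationary distribution π, E[T_i | X_0 = i] = 1/π_i (Kac's formula). Here π_1 = (1/2)/(1/6 + 1/2) = (1/2)/(2/3) = 3/4, so E[T_1 | X_0 = 1] = 1/π_1 = (1/6 + 1/2)/(1/2) = (2/3)/(1/2) = 4/3.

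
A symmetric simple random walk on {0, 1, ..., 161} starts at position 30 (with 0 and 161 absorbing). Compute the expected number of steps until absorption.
E[τ | X_0 = 30] = 3930

Let v_k = E[τ | X_0 = k]. Boundary: v_0 = v_161 = 0. Recurrence: v_k = 1 + (v_{k-1} + v_{k+1})/2 for 1 ≤ k ≤ 160. The particular solution to v_k − (v_{k-1} + v_{k+1})/2 = 1 is v_k = −k^2. Adding homogeneous solution A + B k and matching boundaries gives v_k = k (161 − k). Substituting k = 30: v_30 = 30 · 131 = 3930.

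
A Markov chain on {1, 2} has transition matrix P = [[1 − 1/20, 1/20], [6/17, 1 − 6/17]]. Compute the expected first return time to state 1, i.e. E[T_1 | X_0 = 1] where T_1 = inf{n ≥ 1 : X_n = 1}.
E[T_1 | X_0 = 1] = 1/π_1 = 137/120

For an irreducible recurrent Markov chain with stationary distribution π, E[T_i | X_0 = i] = 1/π_i (Kac's formula). Here π_1 = (6/17)/(1/20 + 6/17) = (6/17)/(137/340) = 120/137, so E[T_1 | X_0 = 1] = 1/π_1 = (1/20 + 6/17)/(6/17) = (137/340)/(6/17) = 137/120.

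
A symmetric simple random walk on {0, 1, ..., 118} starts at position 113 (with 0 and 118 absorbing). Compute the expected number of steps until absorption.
E[τ | X_0 = 113] = 565

Let v_k = E[τ | X_0 = k]. Boundary: v_0 = v_118 = 0. Recurrence: v_k = 1 + (v_{k-1} + v_{k+1})/2 for 1 ≤ k ≤ 117. The particular solution to v_k − (v_{k-1} + v_{k+1})/2 = 1 is v_k = −k^2. Adding homogeneous solution A + B k and matching boundaries gives v_k = k (118 − k). Substituting k = 113: v_113 = 113 · 5 = 565.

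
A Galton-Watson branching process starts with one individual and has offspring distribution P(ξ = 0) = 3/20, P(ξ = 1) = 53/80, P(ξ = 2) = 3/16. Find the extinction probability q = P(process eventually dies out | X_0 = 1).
q = 4/5

The pgf is f(s) = 3/20 + 53/80·s + 3/16·s². The extinction probability q is the smallest fixed point of f in [0, 1]. Setting s = f(s):
  3/16·s² + (53/80 − 1)·s + 3/20 = 0
  3/16·s² − (3/20 + 3/16)·s + 3/20 = 0
which factors as (s − 1)·(3/16·s − 3/20) = 0, giving roots s = 1 and s = (3/20)/(3/16) = 4/5.
Mean offspring μ = 53/80 + 2·3/16 = 83/80 > 1 (supercritical), so q < 1. The extinction probability is the smaller root: q = (3/20)/(3/16) = 4/5.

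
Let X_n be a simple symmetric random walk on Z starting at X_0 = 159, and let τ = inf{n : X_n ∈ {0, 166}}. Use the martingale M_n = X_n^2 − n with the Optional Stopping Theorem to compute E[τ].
E[τ] = 1113

M_n = X_n^2 − n is a martingale (since E[X_{n+1}^2 | F_n] = X_n^2 + 1). By OST (τ has finite mean in a bounded region), E[M_τ] = E[M_0] = X_0^2 − 0 = 159^2 = 25281. Also E[M_τ] = E[X_τ^2] − E[τ]. The walk exits at 0 or 166, with P(hit 166 first) = 159/166, so E[X_τ^2] = 166^2 · 159/166 + 0 = 26394. Thus E[τ] = E[X_τ^2] − E[M_τ] = 26394 − 25281 = 1113 = 159(166 − 159) = 1113.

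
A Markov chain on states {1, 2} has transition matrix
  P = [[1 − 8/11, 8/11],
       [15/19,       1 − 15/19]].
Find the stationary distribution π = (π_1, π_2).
π_1 = 165/317, π_2 = 152/317

Solve πP = π with π_1 + π_2 = 1. From πP = π: π_1 · (1 − 8/11) + π_2 · 15/19 = π_1 ⇒ π_2 · 15/19 = π_1 · 8/11 ⇒ π_2/π_1 = (8/11)/(15/19) = 152/165. Together with π_1 + π_2 = 1:
  π_1 = (15/19)/(8/11 + 15/19) = (15/19)/(317/209) = 165/317,
  π_2 = (8/11)/(8/11 + 15/19) = (8/11)/(317/209) = 152/317.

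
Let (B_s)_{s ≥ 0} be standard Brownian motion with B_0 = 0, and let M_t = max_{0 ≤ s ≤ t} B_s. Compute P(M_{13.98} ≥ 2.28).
P(M_{13.98} ≥ 2.28) = 2·P(B_{13.98} ≥ 2.28) = 2(1 − Φ(2.28/√13.98)) ≈ 0.5420

By the reflection principle for Brownian motion, P(M_t ≥ a) = 2 · P(B_t ≥ a) for a ≥ 0. Since B_t ~ N(0, t), P(B_t ≥ 2.28) = 1 − Φ(2.28/√t) = 1 − Φ(2.28/√13.98) = 1 − Φ(0.6098). So
  P(M_{13.98} ≥ 2.28) = 2(1 − Φ(0.6098)) ≈ 0.5420.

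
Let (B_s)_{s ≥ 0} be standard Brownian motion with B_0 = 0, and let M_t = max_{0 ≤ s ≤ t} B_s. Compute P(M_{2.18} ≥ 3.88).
P(M_{2.18} ≥ 3.88) = 2·P(B_{2.18} ≥ 3.88) = 2(1 − Φ(3.88/√2.18)) ≈ 0.0086

By the reflection principle for Brownian motion, P(M_t ≥ a) = 2 · P(B_t ≥ a) for a ≥ 0. Since B_t ~ N(0, t), P(B_t ≥ 3.88) = 1 − Φ(3.88/√t) = 1 − Φ(3.88/√2.18) = 1 − Φ(2.6279). So
  P(M_{2.18} ≥ 3.88) = 2(1 − Φ(2.6279)) ≈ 0.0086.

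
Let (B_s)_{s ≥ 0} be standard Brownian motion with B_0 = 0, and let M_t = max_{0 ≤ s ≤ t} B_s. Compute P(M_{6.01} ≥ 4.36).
P(M_{6.01} ≥ 4.36) = 2·P(B_{6.01} ≥ 4.36) = 2(1 − Φ(4.36/√6.01)) ≈ 0.0753

By the reflection principle for Brownian motion, P(M_t ≥ a) = 2 · P(B_t ≥ a) for a ≥ 0. Since B_t ~ N(0, t), P(B_t ≥ 4.36) = 1 − Φ(4.36/√t) = 1 − Φ(4.36/√6.01) = 1 − Φ(1.7785). So
  P(M_{6.01} ≥ 4.36) = 2(1 − Φ(1.7785)) ≈ 0.0753.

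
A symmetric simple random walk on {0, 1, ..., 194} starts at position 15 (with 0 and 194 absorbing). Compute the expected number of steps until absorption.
E[τ | X_0 = 15] = 2685

Let v_k = E[τ | X_0 = k]. Boundary: v_0 = v_194 = 0. Recurrence: v_k = 1 + (v_{k-1} + v_{k+1})/2 for 1 ≤ k ≤ 193. The particular solution to v_k − (v_{k-1} + v_{k+1})/2 = 1 is v_k = −k^2. Adding homogeneous solution A + B k and matching boundaries gives v_k = k (194 − k). Substituting k = 15: v_15 = 15 · 179 = 2685.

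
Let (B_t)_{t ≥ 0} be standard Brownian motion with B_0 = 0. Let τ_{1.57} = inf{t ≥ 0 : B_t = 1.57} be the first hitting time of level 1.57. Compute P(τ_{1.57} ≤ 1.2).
P(τ_{1.57} ≤ 1.2) = 2(1 − Φ(1.57/√1.2)) = 2(1 − Φ(1.4332)) ≈ 0.1518

By the reflection principle for standard BM, P(τ_b ≤ t) = 2 · P(B_t ≥ b). Since B_t ~ N(0, t), P(B_t ≥ 1.57) = 1 − Φ(1.57/√t) = 1 − Φ(1.57/√1.2) = 1 − Φ(1.4332) ≈ 0.07590. Doubling: P(τ_{1.57} ≤ 1.2) ≈ 2 · 0.07590 = 0.15180 ≈ 0.1518.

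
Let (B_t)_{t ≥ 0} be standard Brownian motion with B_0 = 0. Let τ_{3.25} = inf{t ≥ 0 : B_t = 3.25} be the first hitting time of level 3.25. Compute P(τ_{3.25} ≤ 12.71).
P(τ_{3.25} ≤ 12.71) = 2(1 − Φ(3.25/√12.71)) = 2(1 − Φ(0.9116)) ≈ 0.3620

By the reflection principle for standard BM, P(τ_b ≤ t) = 2 · P(B_t ≥ b). Since B_t ~ N(0, t), P(B_t ≥ 3.25) = 1 − Φ(3.25/√t) = 1 − Φ(3.25/√12.71) = 1 − Φ(0.9116) ≈ 0.18099. Doubling: P(τ_{3.25} ≤ 12.71) ≈ 2 · 0.18099 = 0.36198 ≈ 0.3620.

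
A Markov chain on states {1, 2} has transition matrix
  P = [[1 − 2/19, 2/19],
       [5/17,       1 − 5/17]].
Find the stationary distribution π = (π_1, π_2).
π_1 = 95/129, π_2 = 34/129

Solve πP = π with π_1 + π_2 = 1. From πP = π: π_1 · (1 − 2/19) + π_2 · 5/17 = π_1 ⇒ π_2 · 5/17 = π_1 · 2/19 ⇒ π_2/π_1 = (2/19)/(5/17) = 34/95. Together with π_1 + π_2 = 1:
  π_1 = (5/17)/(2/19 + 5/17) = (5/17)/(129/323) = 95/129,
  π_2 = (2/19)/(2/19 + 5/17) = (2/19)/(129/323) = 34/129.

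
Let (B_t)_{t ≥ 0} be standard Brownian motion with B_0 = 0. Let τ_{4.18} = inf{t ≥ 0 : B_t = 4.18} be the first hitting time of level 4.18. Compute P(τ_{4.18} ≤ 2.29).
P(τ_{4.18} ≤ 2.29) = 2(1 − Φ(4.18/√2.29)) = 2(1 − Φ(2.7622)) ≈ 0.0057

By the reflection principle for standard BM, P(τ_b ≤ t) = 2 · P(B_t ≥ b). Since B_t ~ N(0, t), P(B_t ≥ 4.18) = 1 − Φ(4.18/√t) = 1 − Φ(4.18/√2.29) = 1 − Φ(2.7622) ≈ 0.00287. Doubling: P(τ_{4.18} ≤ 2.29) ≈ 2 · 0.00287 = 0.00574 ≈ 0.0057.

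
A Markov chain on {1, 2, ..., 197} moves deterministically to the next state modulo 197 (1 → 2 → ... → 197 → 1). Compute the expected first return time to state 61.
E[T_61 | X_0 = 61] = 197

The chain cycles deterministically, so starting at state 61 it returns in exactly 197 steps. Equivalently, the stationary distribution is uniform π_j = 1/197 for every state j, so by Kac's formula E[T_61] = 1/π_61 = 197.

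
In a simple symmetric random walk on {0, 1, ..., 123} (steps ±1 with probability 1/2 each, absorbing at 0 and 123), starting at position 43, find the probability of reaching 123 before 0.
P(hit 123 before 0) = 43/123

Let u_k = P(hit 123 before 0 | start at k). Then u_0 = 0, u_123 = 1, and u_k = u_{k-1}/2 + u_{k+1}/2 for 1 ≤ k ≤ 122. This harmonic recurrence is solved by u_k = k/123, giving u_43 = 43/123.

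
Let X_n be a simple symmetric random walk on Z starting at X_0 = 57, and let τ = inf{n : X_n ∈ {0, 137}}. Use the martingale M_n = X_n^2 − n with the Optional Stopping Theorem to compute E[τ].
E[τ] = 4560

M_n = X_n^2 − n is a martingale (since E[X_{n+1}^2 | F_n] = X_n^2 + 1). By OST (τ has finite mean in a bounded region), E[M_τ] = E[M_0] = X_0^2 − 0 = 57^2 = 3249. Also E[M_τ] = E[X_τ^2] − E[τ]. The walk exits at 0 or 137, with P(hit 137 first) = 57/137, so E[X_τ^2] = 137^2 · 57/137 + 0 = 7809. Thus E[τ] = E[X_τ^2] − E[M_τ] = 7809 − 3249 = 4560 = 57(137 − 57) = 4560.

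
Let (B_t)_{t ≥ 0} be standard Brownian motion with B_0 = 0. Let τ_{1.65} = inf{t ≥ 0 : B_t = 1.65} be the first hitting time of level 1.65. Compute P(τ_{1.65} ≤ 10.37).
P(τ_{1.65} ≤ 10.37) = 2(1 − Φ(1.65/√10.37)) = 2(1 − Φ(0.5124)) ≈ 0.6084

By the reflection principle for standard BM, P(τ_b ≤ t) = 2 · P(B_t ≥ b). Since B_t ~ N(0, t), P(B_t ≥ 1.65) = 1 − Φ(1.65/√t) = 1 − Φ(1.65/√10.37) = 1 − Φ(0.5124) ≈ 0.30419. Doubling: P(τ_{1.65} ≤ 10.37) ≈ 2 · 0.30419 = 0.60838 ≈ 0.6084.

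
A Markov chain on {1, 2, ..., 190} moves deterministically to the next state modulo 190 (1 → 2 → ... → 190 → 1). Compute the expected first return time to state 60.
E[T_60 | X_0 = 60] = 190

The chain cycles deterministically, so starting at state 60 it returns in exactly 190 steps. Equivalently, the stationary distribution is uniform π_j = 1/190 for every state j, so by Kac's formula E[T_60] = 1/π_60 = 190.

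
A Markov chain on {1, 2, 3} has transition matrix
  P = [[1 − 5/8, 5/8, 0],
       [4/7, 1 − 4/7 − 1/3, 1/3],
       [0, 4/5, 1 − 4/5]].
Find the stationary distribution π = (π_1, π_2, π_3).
π = (384/979, 420/979, 175/979)

This is a birth-death chain on three states, which satisfies detailed balance: π_1 · P_{12} = π_2 · P_{21} and π_2 · P_{23} = π_3 · P_{32}.
From π_1 · 5/8 = π_2 · 4/7: π_2/π_1 = (5/8)/(4/7) = 35/32.
From π_2 · 1/3 = π_3 · 4/5: π_3/π_2 = (1/3)/(4/5) = 5/12.
Take π_1 proportional to 1; then unnormalized π = (1, 35/32, 175/384). Normalize by dividing by the sum 979/384:
  π = (384/979, 420/979, 175/979).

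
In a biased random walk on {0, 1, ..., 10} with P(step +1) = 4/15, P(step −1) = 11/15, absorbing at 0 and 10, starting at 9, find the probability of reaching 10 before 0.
P(hit 10 before 0) = (1 − (11/4)^9) / (1 − (11/4)^10) = 1347248884/3705196575

Let u_k denote P(reach 10 before 0 | start at k). Boundary: u_0 = 0, u_10 = 1. Recurrence: u_k = 4/15·u_{k+1} + 11/15·u_{k-1} for 1 ≤ k ≤ 9. Try u_k = A + B·r^k with r = q/p = (11/15)/(4/15) = 11/4. Substitution satisfies the recurrence; boundary conditions give:
  u_k = (1 − r^k) / (1 − r^N) = (1 − (11/4)^9) / (1 − (11/4)^10) = 1347248884/3705196575.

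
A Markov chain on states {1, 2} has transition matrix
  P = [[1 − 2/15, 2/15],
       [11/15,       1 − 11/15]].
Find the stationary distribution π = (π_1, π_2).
π_1 = 11/13, π_2 = 2/13

Solve πP = π with π_1 + π_2 = 1. From πP = π: π_1 · (1 − 2/15) + π_2 · 11/15 = π_1 ⇒ π_2 · 11/15 = π_1 · 2/15 ⇒ π_2/π_1 = (2/15)/(11/15) = 2/11. Together with π_1 + π_2 = 1:
  π_1 = (11/15)/(2/15 + 11/15) = (11/15)/(13/15) = 11/13,
  π_2 = (2/15)/(2/15 + 11/15) = (2/15)/(13/15) = 2/13.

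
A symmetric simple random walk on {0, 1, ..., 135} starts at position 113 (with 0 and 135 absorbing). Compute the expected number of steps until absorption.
E[τ | X_0 = 113] = 2486

Let v_k = E[τ | X_0 = k]. Boundary: v_0 = v_135 = 0. Recurrence: v_k = 1 + (v_{k-1} + v_{k+1})/2 for 1 ≤ k ≤ 134. The particular solution to v_k − (v_{k-1} + v_{k+1})/2 = 1 is v_k = −k^2. Adding homogeneous solution A + B k and matching boundaries gives v_k = k (135 − k). Substituting k = 113: v_113 = 113 · 22 = 2486.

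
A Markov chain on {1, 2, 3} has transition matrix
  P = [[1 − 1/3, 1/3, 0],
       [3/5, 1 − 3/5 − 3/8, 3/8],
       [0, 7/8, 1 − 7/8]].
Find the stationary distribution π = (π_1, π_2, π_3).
π = (63/113, 35/113, 15/113)

This is a birth-death chain on three states, which satisfies detailed balance: π_1 · P_{12} = π_2 · P_{21} and π_2 · P_{23} = π_3 · P_{32}.
From π_1 · 1/3 = π_2 · 3/5: π_2/π_1 = (1/3)/(3/5) = 5/9.
From π_2 · 3/8 = π_3 · 7/8: π_3/π_2 = (3/8)/(7/8) = 3/7.
Take π_1 proportional to 1; then unnormalized π = (1, 5/9, 5/21). Normalize by dividing by the sum 113/63:
  π = (63/113, 35/113, 15/113).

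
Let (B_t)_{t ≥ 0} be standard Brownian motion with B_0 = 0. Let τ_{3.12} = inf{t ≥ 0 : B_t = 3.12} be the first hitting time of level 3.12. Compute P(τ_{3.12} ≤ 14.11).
P(τ_{3.12} ≤ 14.11) = 2(1 − Φ(3.12/√14.11)) = 2(1 − Φ(0.8306)) ≈ 0.4062

By the reflection principle for standard BM, P(τ_b ≤ t) = 2 · P(B_t ≥ b). Since B_t ~ N(0, t), P(B_t ≥ 3.12) = 1 − Φ(3.12/√t) = 1 − Φ(3.12/√14.11) = 1 − Φ(0.8306) ≈ 0.20310. Doubling: P(τ_{3.12} ≤ 14.11) ≈ 2 · 0.20310 = 0.40620 ≈ 0.4062.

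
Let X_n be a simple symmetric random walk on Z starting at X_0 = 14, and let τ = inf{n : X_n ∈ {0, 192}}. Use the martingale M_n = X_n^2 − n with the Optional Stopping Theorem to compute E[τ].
E[τ] = 2492

M_n = X_n^2 − n is a martingale (since E[X_{n+1}^2 | F_n] = X_n^2 + 1). By OST (τ has finite mean in a bounded region), E[M_τ] = E[M_0] = X_0^2 − 0 = 14^2 = 196. Also E[M_τ] = E[X_τ^2] − E[τ]. The walk exits at 0 or 192, with P(hit 192 first) = 14/192, so E[X_τ^2] = 192^2 · 14/192 + 0 = 2688. Thus E[τ] = E[X_τ^2] − E[M_τ] = 2688 − 196 = 2492 = 14(192 − 14) = 2492.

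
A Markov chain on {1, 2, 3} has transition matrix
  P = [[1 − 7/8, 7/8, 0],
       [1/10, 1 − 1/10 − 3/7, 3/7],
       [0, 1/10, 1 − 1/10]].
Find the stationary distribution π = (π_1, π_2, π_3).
π = (4/189, 5/27, 50/63)

This is a birth-death chain on three states, which satisfies detailed balance: π_1 · P_{12} = π_2 · P_{21} and π_2 · P_{23} = π_3 · P_{32}.
From π_1 · 7/8 = π_2 · 1/10: π_2/π_1 = (7/8)/(1/10) = 35/4.
From π_2 · 3/7 = π_3 · 1/10: π_3/π_2 = (3/7)/(1/10) = 30/7.
Take π_1 proportional to 1; then unnormalized π = (1, 35/4, 75/2). Normalize by dividing by the sum 189/4:
  π = (4/189, 5/27, 50/63).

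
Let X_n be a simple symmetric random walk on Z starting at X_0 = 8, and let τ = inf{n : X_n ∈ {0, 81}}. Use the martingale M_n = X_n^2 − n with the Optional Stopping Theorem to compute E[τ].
E[τ] = 584

M_n = X_n^2 − n is a martingale (since E[X_{n+1}^2 | F_n] = X_n^2 + 1). By OST (τ has finite mean in a bounded region), E[M_τ] = E[M_0] = X_0^2 − 0 = 8^2 = 64. Also E[M_τ] = E[X_τ^2] − E[τ]. The walk exits at 0 or 81, with P(hit 81 first) = 8/81, so E[X_τ^2] = 81^2 · 8/81 + 0 = 648. Thus E[τ] = E[X_τ^2] − E[M_τ] = 648 − 64 = 584 = 8(81 − 8) = 584.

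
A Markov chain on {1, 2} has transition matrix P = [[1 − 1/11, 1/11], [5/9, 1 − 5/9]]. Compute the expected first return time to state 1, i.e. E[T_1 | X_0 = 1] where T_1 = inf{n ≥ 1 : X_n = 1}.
E[T_1 | X_0 = 1] = 1/π_1 = 64/55

For an irreducible recurrent Markov chain with stationary distribution π, E[T_i | X_0 = i] = 1/π_i (Kac's formula). Here π_1 = (5/9)/(1/11 + 5/9) = (5/9)/(64/99) = 55/64, so E[T_1 | X_0 = 1] = 1/π_1 = (1/11 + 5/9)/(5/9) = (64/99)/(5/9) = 64/55.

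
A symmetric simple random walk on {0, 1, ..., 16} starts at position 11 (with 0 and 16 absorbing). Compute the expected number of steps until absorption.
E[τ | X_0 = 11] = 55

Let v_k = E[τ | X_0 = k]. Boundary: v_0 = v_16 = 0. Recurrence: v_k = 1 + (v_{k-1} + v_{k+1})/2 for 1 ≤ k ≤ 15. The particular solution to v_k − (v_{k-1} + v_{k+1})/2 = 1 is v_k = −k^2. Adding homogeneous solution A + B k and matching boundaries gives v_k = k (16 − k). Substituting k = 11: v_11 = 11 · 5 = 55.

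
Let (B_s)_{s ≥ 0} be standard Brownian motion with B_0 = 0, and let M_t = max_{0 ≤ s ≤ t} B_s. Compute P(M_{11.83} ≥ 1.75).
P(M_{11.83} ≥ 1.75) = 2·P(B_{11.83} ≥ 1.75) = 2(1 − Φ(1.75/√11.83)) ≈ 0.6109

By the reflection principle for Brownian motion, P(M_t ≥ a) = 2 · P(B_t ≥ a) for a ≥ 0. Since B_t ~ N(0, t), P(B_t ≥ 1.75) = 1 − Φ(1.75/√t) = 1 − Φ(1.75/√11.83) = 1 − Φ(0.5088). So
  P(M_{11.83} ≥ 1.75) = 2(1 − Φ(0.5088)) ≈ 0.6109.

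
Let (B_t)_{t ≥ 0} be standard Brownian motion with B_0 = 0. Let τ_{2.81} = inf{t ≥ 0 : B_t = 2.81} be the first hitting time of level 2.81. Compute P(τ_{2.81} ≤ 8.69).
P(τ_{2.81} ≤ 8.69) = 2(1 − Φ(2.81/√8.69)) = 2(1 − Φ(0.9532)) ≈ 0.3405

By the reflection principle for standard BM, P(τ_b ≤ t) = 2 · P(B_t ≥ b). Since B_t ~ N(0, t), P(B_t ≥ 2.81) = 1 − Φ(2.81/√t) = 1 − Φ(2.81/√8.69) = 1 − Φ(0.9532) ≈ 0.17024. Doubling: P(τ_{2.81} ≤ 8.69) ≈ 2 · 0.17024 = 0.34048 ≈ 0.3405.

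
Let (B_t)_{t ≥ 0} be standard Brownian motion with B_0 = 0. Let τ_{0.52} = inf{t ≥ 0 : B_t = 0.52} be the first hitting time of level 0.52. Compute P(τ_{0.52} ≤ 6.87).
P(τ_{0.52} ≤ 6.87) = 2(1 − Φ(0.52/√6.87)) = 2(1 − Φ(0.1984)) ≈ 0.8427

By the reflection principle for standard BM, P(τ_b ≤ t) = 2 · P(B_t ≥ b). Since B_t ~ N(0, t), P(B_t ≥ 0.52) = 1 − Φ(0.52/√t) = 1 − Φ(0.52/√6.87) = 1 − Φ(0.1984) ≈ 0.42137. Doubling: P(τ_{0.52} ≤ 6.87) ≈ 2 · 0.42137 = 0.84274 ≈ 0.8427.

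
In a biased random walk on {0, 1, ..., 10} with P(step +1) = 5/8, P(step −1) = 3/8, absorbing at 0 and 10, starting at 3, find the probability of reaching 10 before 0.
P(hit 10 before 0) = (1 − (3/5)^3) / (1 − (3/5)^10) = 3828125/4853288

Let u_k denote P(reach 10 before 0 | start at k). Boundary: u_0 = 0, u_10 = 1. Recurrence: u_k = 5/8·u_{k+1} + 3/8·u_{k-1} for 1 ≤ k ≤ 9. Try u_k = A + B·r^k with r = q/p = (3/8)/(5/8) = 3/5. Substitution satisfies the recurrence; boundary conditions give:
  u_k = (1 − r^k) / (1 − r^N) = (1 − (3/5)^3) / (1 − (3/5)^10) = 3828125/4853288.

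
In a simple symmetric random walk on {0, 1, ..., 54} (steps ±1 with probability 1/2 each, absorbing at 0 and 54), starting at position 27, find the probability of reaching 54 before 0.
P(hit 54 before 0) = 27/54 = 1/2

Let u_k = P(hit 54 before 0 | start at k). Then u_0 = 0, u_54 = 1, and u_k = u_{k-1}/2 + u_{k+1}/2 for 1 ≤ k ≤ 53. This harmonic recurrence is solved by u_k = k/54, giving u_27 = 27/54 = 1/2.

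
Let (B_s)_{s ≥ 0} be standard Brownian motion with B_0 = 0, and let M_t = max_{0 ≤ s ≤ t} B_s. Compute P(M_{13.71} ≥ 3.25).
P(M_{13.71} ≥ 3.25) = 2·P(B_{13.71} ≥ 3.25) = 2(1 − Φ(3.25/√13.71)) ≈ 0.3801

By the reflection principle for Brownian motion, P(M_t ≥ a) = 2 · P(B_t ≥ a) for a ≥ 0. Since B_t ~ N(0, t), P(B_t ≥ 3.25) = 1 − Φ(3.25/√t) = 1 − Φ(3.25/√13.71) = 1 − Φ(0.8777). So
  P(M_{13.71} ≥ 3.25) = 2(1 − Φ(0.8777)) ≈ 0.3801.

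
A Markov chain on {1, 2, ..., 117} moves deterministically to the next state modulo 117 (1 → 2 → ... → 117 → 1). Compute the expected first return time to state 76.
E[T_76 | X_0 = 76] = 117

The chain cycles deterministically, so starting at state 76 it returns in exactly 117 steps. Equivalently, the stationary distribution is uniform π_j = 1/117 for every state j, so by Kac's formula E[T_76] = 1/π_76 = 117.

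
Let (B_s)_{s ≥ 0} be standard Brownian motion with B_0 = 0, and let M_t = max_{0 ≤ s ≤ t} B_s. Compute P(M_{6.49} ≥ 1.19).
P(M_{6.49} ≥ 1.19) = 2·P(B_{6.49} ≥ 1.19) = 2(1 − Φ(1.19/√6.49)) ≈ 0.6404

By the reflection principle for Brownian motion, P(M_t ≥ a) = 2 · P(B_t ≥ a) for a ≥ 0. Since B_t ~ N(0, t), P(B_t ≥ 1.19) = 1 − Φ(1.19/√t) = 1 − Φ(1.19/√6.49) = 1 − Φ(0.4671). So
  P(M_{6.49} ≥ 1.19) = 2(1 − Φ(0.4671)) ≈ 0.6404.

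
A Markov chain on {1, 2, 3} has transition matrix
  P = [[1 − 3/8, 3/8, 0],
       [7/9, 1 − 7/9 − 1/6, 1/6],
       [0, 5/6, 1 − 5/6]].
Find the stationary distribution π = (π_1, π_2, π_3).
π = (140/221, 135/442, 27/442)

This is a birth-death chain on three states, which satisfies detailed balance: π_1 · P_{12} = π_2 · P_{21} and π_2 · P_{23} = π_3 · P_{32}.
From π_1 · 3/8 = π_2 · 7/9: π_2/π_1 = (3/8)/(7/9) = 27/56.
From π_2 · 1/6 = π_3 · 5/6: π_3/π_2 = (1/6)/(5/6) = 1/5.
Take π_1 proportional to 1; then unnormalized π = (1, 27/56, 27/280). Normalize by dividing by the sum 221/140:
  π = (140/221, 135/442, 27/442).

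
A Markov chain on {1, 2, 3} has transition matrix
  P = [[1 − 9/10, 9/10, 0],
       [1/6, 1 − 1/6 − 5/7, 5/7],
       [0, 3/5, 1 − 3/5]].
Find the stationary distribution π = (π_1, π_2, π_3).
π = (35/449, 189/449, 225/449)

This is a birth-death chain on three states, which satisfies detailed balance: π_1 · P_{12} = π_2 · P_{21} and π_2 · P_{23} = π_3 · P_{32}.
From π_1 · 9/10 = π_2 · 1/6: π_2/π_1 = (9/10)/(1/6) = 27/5.
From π_2 · 5/7 = π_3 · 3/5: π_3/π_2 = (5/7)/(3/5) = 25/21.
Take π_1 proportional to 1; then unnormalized π = (1, 27/5, 45/7). Normalize by dividing by the sum 449/35:
  π = (35/449, 189/449, 225/449).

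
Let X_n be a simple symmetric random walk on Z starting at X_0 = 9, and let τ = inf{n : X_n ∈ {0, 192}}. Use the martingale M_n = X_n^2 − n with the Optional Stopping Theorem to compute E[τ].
E[τ] = 1647

M_n = X_n^2 − n is a martingale (since E[X_{n+1}^2 | F_n] = X_n^2 + 1). By OST (τ has finite mean in a bounded region), E[M_τ] = E[M_0] = X_0^2 − 0 = 9^2 = 81. Also E[M_τ] = E[X_τ^2] − E[τ]. The walk exits at 0 or 192, with P(hit 192 first) = 9/192, so E[X_τ^2] = 192^2 · 9/192 + 0 = 1728. Thus E[τ] = E[X_τ^2] − E[M_τ] = 1728 − 81 = 1647 = 9(192 − 9) = 1647.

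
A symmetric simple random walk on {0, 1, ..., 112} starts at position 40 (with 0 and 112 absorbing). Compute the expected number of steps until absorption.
E[τ | X_0 = 40] = 2880

Let v_k = E[τ | X_0 = k]. Boundary: v_0 = v_112 = 0. Recurrence: v_k = 1 + (v_{k-1} + v_{k+1})/2 for 1 ≤ k ≤ 111. The particular solution to v_k − (v_{k-1} + v_{k+1})/2 = 1 is v_k = −k^2. Adding homogeneous solution A + B k and matching boundaries gives v_k = k (112 − k). Substituting k = 40: v_40 = 40 · 72 = 2880.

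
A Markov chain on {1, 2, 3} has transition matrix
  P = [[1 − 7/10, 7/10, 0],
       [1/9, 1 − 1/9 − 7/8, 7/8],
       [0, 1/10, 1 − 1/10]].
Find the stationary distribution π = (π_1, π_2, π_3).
π = (40/2497, 252/2497, 2205/2497)

This is a birth-death chain on three states, which satisfies detailed balance: π_1 · P_{12} = π_2 · P_{21} and π_2 · P_{23} = π_3 · P_{32}.
From π_1 · 7/10 = π_2 · 1/9: π_2/π_1 = (7/10)/(1/9) = 63/10.
From π_2 · 7/8 = π_3 · 1/10: π_3/π_2 = (7/8)/(1/10) = 35/4.
Take π_1 proportional to 1; then unnormalized π = (1, 63/10, 441/8). Normalize by dividing by the sum 2497/40:
  π = (40/2497, 252/2497, 2205/2497).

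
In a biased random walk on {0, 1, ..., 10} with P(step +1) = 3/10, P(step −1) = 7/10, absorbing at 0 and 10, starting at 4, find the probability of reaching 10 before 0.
P(hit 10 before 0) = (1 − (7/3)^4) / (1 − (7/3)^10) = 42282/7060405

Let u_k denote P(reach 10 before 0 | start at k). Boundary: u_0 = 0, u_10 = 1. Recurrence: u_k = 3/10·u_{k+1} + 7/10·u_{k-1} for 1 ≤ k ≤ 9. Try u_k = A + B·r^k with r = q/p = (7/10)/(3/10) = 7/3. Substitution satisfies the recurrence; boundary conditions give:
  u_k = (1 − r^k) / (1 − r^N) = (1 − (7/3)^4) / (1 − (7/3)^10) = 42282/7060405.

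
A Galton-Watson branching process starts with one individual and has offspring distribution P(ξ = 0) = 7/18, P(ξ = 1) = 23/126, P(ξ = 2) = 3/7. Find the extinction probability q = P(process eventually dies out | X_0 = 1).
q = 49/54

The pgf is f(s) = 7/18 + 23/126·s + 3/7·s². The extinction probability q is the smallest fixed point of f in [0, 1]. Setting s = f(s):
  3/7·s² + (23/126 − 1)·s + 7/18 = 0
  3/7·s² − (7/18 + 3/7)·s + 7/18 = 0
which factors as (s − 1)·(3/7·s − 7/18) = 0, giving roots s = 1 and s = (7/18)/(3/7) = 49/54.
Mean offspring μ = 23/126 + 2·3/7 = 131/126 > 1 (supercritical), so q < 1. The extinction probability is the smaller root: q = (7/18)/(3/7) = 49/54.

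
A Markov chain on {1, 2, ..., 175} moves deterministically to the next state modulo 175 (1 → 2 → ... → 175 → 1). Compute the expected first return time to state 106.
E[T_106 | X_0 = 106] = 175

The chain cycles deterministically, so starting at state 106 it returns in exactly 175 steps. Equivalently, the stationary distribution is uniform π_j = 1/175 for every state j, so by Kac's formula E[T_106] = 1/π_106 = 175.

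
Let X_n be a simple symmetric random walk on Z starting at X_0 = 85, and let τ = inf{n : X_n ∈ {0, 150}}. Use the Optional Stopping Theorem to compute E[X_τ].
E[X_τ] = 85

X_n is a martingale and τ is a bounded-mean stopping time (indeed τ is finite a.s. with bounded expectation since the walk is in a bounded region). By the OST, E[X_τ] = E[X_0] = 85. Equivalently: E[X_τ] = 150 · P(hit 150 first) + 0 · P(hit 0 first) = 150 · (85/150) = 85.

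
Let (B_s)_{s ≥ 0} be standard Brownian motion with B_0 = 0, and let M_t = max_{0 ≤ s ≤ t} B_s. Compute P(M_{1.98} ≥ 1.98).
P(M_{1.98} ≥ 1.98) = 2·P(B_{1.98} ≥ 1.98) = 2(1 − Φ(1.98/√1.98)) ≈ 0.1594

By the reflection principle for Brownian motion, P(M_t ≥ a) = 2 · P(B_t ≥ a) for a ≥ 0. Since B_t ~ N(0, t), P(B_t ≥ 1.98) = 1 − Φ(1.98/√t) = 1 − Φ(1.98/√1.98) = 1 − Φ(1.4071). So
  P(M_{1.98} ≥ 1.98) = 2(1 − Φ(1.4071)) ≈ 0.1594.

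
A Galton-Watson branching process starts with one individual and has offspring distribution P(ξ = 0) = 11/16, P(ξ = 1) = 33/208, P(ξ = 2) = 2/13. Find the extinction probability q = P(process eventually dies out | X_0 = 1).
q = 1

Mean offspring μ = 0·11/16 + 1·33/208 + 2·2/13 = 97/208 ≤ 1. For μ ≤ 1 with offspring not concentrated at 1, the Galton-Watson process goes extinct almost surely, so q = 1.
(Algebraic check: The pgf is f(s) = 11/16 + 33/208·s + 2/13·s². The extinction probability q is the smallest fixed point of f in [0, 1]. Setting s = f(s):
  2/13·s² + (33/208 − 1)·s + 11/16 = 0
  2/13·s² − (11/16 + 2/13)·s + 11/16 = 0
which factors as (s − 1)·(2/13·s − 11/16) = 0, giving roots s = 1 and s = (11/16)/(2/13) = 143/32. Since 143/32 ≥ 1, the smallest root in [0, 1] is s = 1.)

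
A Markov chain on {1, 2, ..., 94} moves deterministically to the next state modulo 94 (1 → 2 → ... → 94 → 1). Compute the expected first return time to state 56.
E[T_56 | X_0 = 56] = 94

The chain cycles deterministically, so starting at state 56 it returns in exactly 94 steps. Equivalently, the stationary distribution is uniform π_j = 1/94 for every state j, so by Kac's formula E[T_56] = 1/π_56 = 94.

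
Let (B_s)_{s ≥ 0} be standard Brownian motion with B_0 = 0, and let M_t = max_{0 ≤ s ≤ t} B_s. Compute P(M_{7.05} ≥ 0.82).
P(M_{7.05} ≥ 0.82) = 2·P(B_{7.05} ≥ 0.82) = 2(1 − Φ(0.82/√7.05)) ≈ 0.7575

By the reflection principle for Brownian motion, P(M_t ≥ a) = 2 · P(B_t ≥ a) for a ≥ 0. Since B_t ~ N(0, t), P(B_t ≥ 0.82) = 1 − Φ(0.82/√t) = 1 − Φ(0.82/√7.05) = 1 − Φ(0.3088). So
  P(M_{7.05} ≥ 0.82) = 2(1 − Φ(0.3088)) ≈ 0.7575.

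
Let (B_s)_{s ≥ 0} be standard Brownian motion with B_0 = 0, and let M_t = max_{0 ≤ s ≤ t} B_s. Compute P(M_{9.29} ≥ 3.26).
P(M_{9.29} ≥ 3.26) = 2·P(B_{9.29} ≥ 3.26) = 2(1 − Φ(3.26/√9.29)) ≈ 0.2848

By the reflection principle for Brownian motion, P(M_t ≥ a) = 2 · P(B_t ≥ a) for a ≥ 0. Since B_t ~ N(0, t), P(B_t ≥ 3.26) = 1 − Φ(3.26/√t) = 1 − Φ(3.26/√9.29) = 1 − Φ(1.0696). So
  P(M_{9.29} ≥ 3.26) = 2(1 − Φ(1.0696)) ≈ 0.2848.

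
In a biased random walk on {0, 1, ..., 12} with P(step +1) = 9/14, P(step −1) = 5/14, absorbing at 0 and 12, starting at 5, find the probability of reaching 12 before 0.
P(hit 12 before 0) = (1 − (5/9)^5) / (1 − (5/9)^12) = 66870689589/70546348964

Let u_k denote P(reach 12 before 0 | start at k). Boundary: u_0 = 0, u_12 = 1. Recurrence: u_k = 9/14·u_{k+1} + 5/14·u_{k-1} for 1 ≤ k ≤ 11. Try u_k = A + B·r^k with r = q/p = (5/14)/(9/14) = 5/9. Substitution satisfies the recurrence; boundary conditions give:
  u_k = (1 − r^k) / (1 − r^N) = (1 − (5/9)^5) / (1 − (5/9)^12) = 66870689589/70546348964.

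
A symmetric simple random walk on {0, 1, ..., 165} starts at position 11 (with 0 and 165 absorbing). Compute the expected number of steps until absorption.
E[τ | X_0 = 11] = 1694

Let v_k = E[τ | X_0 = k]. Boundary: v_0 = v_165 = 0. Recurrence: v_k = 1 + (v_{k-1} + v_{k+1})/2 for 1 ≤ k ≤ 164. The particular solution to v_k − (v_{k-1} + v_{k+1})/2 = 1 is v_k = −k^2. Adding homogeneous solution A + B k and matching boundaries gives v_k = k (165 − k). Substituting k = 11: v_11 = 11 · 154 = 1694.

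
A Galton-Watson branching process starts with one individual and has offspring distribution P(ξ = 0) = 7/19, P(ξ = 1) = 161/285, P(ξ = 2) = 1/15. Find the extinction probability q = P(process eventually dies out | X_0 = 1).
q = 1

Mean offspring μ = 0·7/19 + 1·161/285 + 2·1/15 = 199/285 ≤ 1. For μ ≤ 1 with offspring not concentrated at 1, the Galton-Watson process goes extinct almost surely, so q = 1.
(Algebraic check: The pgf is f(s) = 7/19 + 161/285·s + 1/15·s². The extinction probability q is the smallest fixed point of f in [0, 1]. Setting s = f(s):
  1/15·s² + (161/285 − 1)·s + 7/19 = 0
  1/15·s² − (7/19 + 1/15)·s + 7/19 = 0
which factors as (s − 1)·(1/15·s − 7/19) = 0, giving roots s = 1 and s = (7/19)/(1/15) = 105/19. Since 105/19 ≥ 1, the smallest root in [0, 1] is s = 1.)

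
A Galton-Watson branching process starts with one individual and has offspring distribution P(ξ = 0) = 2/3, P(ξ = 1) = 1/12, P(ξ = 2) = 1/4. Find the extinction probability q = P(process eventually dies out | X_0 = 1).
q = 1

Mean offspring μ = 0·2/3 + 1·1/12 + 2·1/4 = 7/12 ≤ 1. For μ ≤ 1 with offspring not concentrated at 1, the Galton-Watson process goes extinct almost surely, so q = 1.
(Algebraic check: The pgf is f(s) = 2/3 + 1/12·s + 1/4·s². The extinction probability q is the smallest fixed point of f in [0, 1]. Setting s = f(s):
  1/4·s² + (1/12 − 1)·s + 2/3 = 0
  1/4·s² − (2/3 + 1/4)·s + 2/3 = 0
which factors as (s − 1)·(1/4·s − 2/3) = 0, giving roots s = 1 and s = (2/3)/(1/4) = 8/3. Since 8/3 ≥ 1, the smallest root in [0, 1] is s = 1.)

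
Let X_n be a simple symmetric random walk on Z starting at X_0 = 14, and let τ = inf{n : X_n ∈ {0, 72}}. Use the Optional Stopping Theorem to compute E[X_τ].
E[X_τ] = 14

X_n is a martingale and τ is a bounded-mean stopping time (indeed τ is finite a.s. with bounded expectation since the walk is in a bounded region). By the OST, E[X_τ] = E[X_0] = 14. Equivalently: E[X_τ] = 72 · P(hit 72 first) + 0 · P(hit 0 first) = 72 · (14/72) = 14.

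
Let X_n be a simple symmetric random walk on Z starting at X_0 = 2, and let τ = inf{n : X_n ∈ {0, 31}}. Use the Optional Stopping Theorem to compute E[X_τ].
E[X_τ] = 2

X_n is a martingale and τ is a bounded-mean stopping time (indeed τ is finite a.s. with bounded expectation since the walk is in a bounded region). By the OST, E[X_τ] = E[X_0] = 2. Equivalently: E[X_τ] = 31 · P(hit 31 first) + 0 · P(hit 0 first) = 31 · (2/31) = 2.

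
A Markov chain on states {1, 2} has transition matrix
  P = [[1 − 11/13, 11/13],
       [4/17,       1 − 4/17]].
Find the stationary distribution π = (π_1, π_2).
π_1 = 52/239, π_2 = 187/239

Solve πP = π with π_1 + π_2 = 1. From πP = π: π_1 · (1 − 11/13) + π_2 · 4/17 = π_1 ⇒ π_2 · 4/17 = π_1 · 11/13 ⇒ π_2/π_1 = (11/13)/(4/17) = 187/52. Together with π_1 + π_2 = 1:
  π_1 = (4/17)/(11/13 + 4/17) = (4/17)/(239/221) = 52/239,
  π_2 = (11/13)/(11/13 + 4/17) = (11/13)/(239/221) = 187/239.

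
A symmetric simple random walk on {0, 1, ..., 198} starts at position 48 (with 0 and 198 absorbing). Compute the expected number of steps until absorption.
E[τ | X_0 = 48] = 7200

Let v_k = E[τ | X_0 = k]. Boundary: v_0 = v_198 = 0. Recurrence: v_k = 1 + (v_{k-1} + v_{k+1})/2 for 1 ≤ k ≤ 197. The particular solution to v_k − (v_{k-1} + v_{k+1})/2 = 1 is v_k = −k^2. Adding homogeneous solution A + B k and matching boundaries gives v_k = k (198 − k). Substituting k = 48: v_48 = 48 · 150 = 7200.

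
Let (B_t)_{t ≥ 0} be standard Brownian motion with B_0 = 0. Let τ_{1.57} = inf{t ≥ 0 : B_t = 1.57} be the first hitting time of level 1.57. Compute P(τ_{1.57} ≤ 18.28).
P(τ_{1.57} ≤ 18.28) = 2(1 − Φ(1.57/√18.28)) = 2(1 − Φ(0.3672)) ≈ 0.7135

By the reflection principle for standard BM, P(τ_b ≤ t) = 2 · P(B_t ≥ b). Since B_t ~ N(0, t), P(B_t ≥ 1.57) = 1 − Φ(1.57/√t) = 1 − Φ(1.57/√18.28) = 1 − Φ(0.3672) ≈ 0.35673. Doubling: P(τ_{1.57} ≤ 18.28) ≈ 2 · 0.35673 = 0.71346 ≈ 0.7135.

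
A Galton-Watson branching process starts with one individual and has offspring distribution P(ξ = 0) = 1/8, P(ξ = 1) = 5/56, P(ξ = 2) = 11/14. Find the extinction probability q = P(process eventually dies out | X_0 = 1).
q = 7/44

The pgf is f(s) = 1/8 + 5/56·s + 11/14·s². The extinction probability q is the smallest fixed point of f in [0, 1]. Setting s = f(s):
  11/14·s² + (5/56 − 1)·s + 1/8 = 0
  11/14·s² − (1/8 + 11/14)·s + 1/8 = 0
which factors as (s − 1)·(11/14·s − 1/8) = 0, giving roots s = 1 and s = (1/8)/(11/14) = 7/44.
Mean offspring μ = 5/56 + 2·11/14 = 93/56 > 1 (supercritical), so q < 1. The extinction probability is the smaller root: q = (1/8)/(11/14) = 7/44.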